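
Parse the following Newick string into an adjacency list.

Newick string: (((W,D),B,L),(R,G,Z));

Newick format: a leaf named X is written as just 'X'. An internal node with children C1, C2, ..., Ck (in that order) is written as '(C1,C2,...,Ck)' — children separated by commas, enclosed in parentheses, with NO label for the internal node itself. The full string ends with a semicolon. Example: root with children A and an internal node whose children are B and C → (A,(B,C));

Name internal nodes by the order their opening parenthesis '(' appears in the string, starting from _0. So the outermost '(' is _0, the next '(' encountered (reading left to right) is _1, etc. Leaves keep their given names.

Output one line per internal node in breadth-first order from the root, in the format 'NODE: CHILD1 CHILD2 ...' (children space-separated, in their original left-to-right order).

Answer: _0: _1 _3
_1: _2 B L
_3: R G Z
_2: W D

Derivation:
Input: (((W,D),B,L),(R,G,Z));
Scanning left-to-right, naming '(' by encounter order:
  pos 0: '(' -> open internal node _0 (depth 1)
  pos 1: '(' -> open internal node _1 (depth 2)
  pos 2: '(' -> open internal node _2 (depth 3)
  pos 6: ')' -> close internal node _2 (now at depth 2)
  pos 11: ')' -> close internal node _1 (now at depth 1)
  pos 13: '(' -> open internal node _3 (depth 2)
  pos 19: ')' -> close internal node _3 (now at depth 1)
  pos 20: ')' -> close internal node _0 (now at depth 0)
Total internal nodes: 4
BFS adjacency from root:
  _0: _1 _3
  _1: _2 B L
  _3: R G Z
  _2: W D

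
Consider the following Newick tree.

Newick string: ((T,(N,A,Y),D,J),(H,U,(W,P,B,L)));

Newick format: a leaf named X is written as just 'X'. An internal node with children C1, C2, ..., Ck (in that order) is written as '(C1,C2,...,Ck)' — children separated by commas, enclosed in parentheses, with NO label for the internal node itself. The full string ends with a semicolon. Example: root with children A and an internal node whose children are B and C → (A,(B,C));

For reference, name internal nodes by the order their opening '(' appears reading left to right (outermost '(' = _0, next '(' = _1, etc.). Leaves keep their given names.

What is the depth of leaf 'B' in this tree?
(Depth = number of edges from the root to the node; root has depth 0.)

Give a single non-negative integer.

Answer: 3

Derivation:
Newick: ((T,(N,A,Y),D,J),(H,U,(W,P,B,L)));
Naming internals by '(' encounter order: outermost '(' = _0, next = _1, ...
Query node: B
Path from root: _0 -> _3 -> _4 -> B
Depth of B: 3 (number of edges from root)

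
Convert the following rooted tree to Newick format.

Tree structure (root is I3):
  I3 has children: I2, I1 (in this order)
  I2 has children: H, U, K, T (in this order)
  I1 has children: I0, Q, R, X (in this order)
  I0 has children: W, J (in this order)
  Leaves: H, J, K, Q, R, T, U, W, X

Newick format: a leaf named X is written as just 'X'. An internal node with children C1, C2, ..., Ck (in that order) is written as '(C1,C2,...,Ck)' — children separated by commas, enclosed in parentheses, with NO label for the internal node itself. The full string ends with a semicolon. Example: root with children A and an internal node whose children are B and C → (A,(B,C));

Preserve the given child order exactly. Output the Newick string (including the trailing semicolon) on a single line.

internal I3 with children ['I2', 'I1']
  internal I2 with children ['H', 'U', 'K', 'T']
    leaf 'H' → 'H'
    leaf 'U' → 'U'
    leaf 'K' → 'K'
    leaf 'T' → 'T'
  → '(H,U,K,T)'
  internal I1 with children ['I0', 'Q', 'R', 'X']
    internal I0 with children ['W', 'J']
      leaf 'W' → 'W'
      leaf 'J' → 'J'
    → '(W,J)'
    leaf 'Q' → 'Q'
    leaf 'R' → 'R'
    leaf 'X' → 'X'
  → '((W,J),Q,R,X)'
→ '((H,U,K,T),((W,J),Q,R,X))'
Final: ((H,U,K,T),((W,J),Q,R,X));

Answer: ((H,U,K,T),((W,J),Q,R,X));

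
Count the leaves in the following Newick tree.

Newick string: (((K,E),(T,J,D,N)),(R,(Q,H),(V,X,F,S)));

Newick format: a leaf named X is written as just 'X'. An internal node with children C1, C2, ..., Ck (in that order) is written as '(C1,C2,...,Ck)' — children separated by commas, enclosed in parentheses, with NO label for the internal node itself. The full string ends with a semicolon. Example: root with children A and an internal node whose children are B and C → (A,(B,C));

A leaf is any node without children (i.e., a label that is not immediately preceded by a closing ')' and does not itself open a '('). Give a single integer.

Answer: 13

Derivation:
Newick: (((K,E),(T,J,D,N)),(R,(Q,H),(V,X,F,S)));
Scan left-to-right; a leaf is any maximal label run not followed by '(':
  pos 3: leaf 'K' → count = 1
  pos 5: leaf 'E' → count = 2
  pos 9: leaf 'T' → count = 3
  pos 11: leaf 'J' → count = 4
  pos 13: leaf 'D' → count = 5
  pos 15: leaf 'N' → count = 6
  pos 20: leaf 'R' → count = 7
  pos 23: leaf 'Q' → count = 8
  pos 25: leaf 'H' → count = 9
  pos 29: leaf 'V' → count = 10
  pos 31: leaf 'X' → count = 11
  pos 33: leaf 'F' → count = 12
  pos 35: leaf 'S' → count = 13
Total leaves: 13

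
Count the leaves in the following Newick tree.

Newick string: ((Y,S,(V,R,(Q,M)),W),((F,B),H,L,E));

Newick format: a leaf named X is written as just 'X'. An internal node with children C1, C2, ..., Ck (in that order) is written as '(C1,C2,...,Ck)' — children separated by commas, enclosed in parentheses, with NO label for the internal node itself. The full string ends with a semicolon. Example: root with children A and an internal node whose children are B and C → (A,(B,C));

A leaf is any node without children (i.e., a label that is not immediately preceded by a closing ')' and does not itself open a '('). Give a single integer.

Answer: 12

Derivation:
Newick: ((Y,S,(V,R,(Q,M)),W),((F,B),H,L,E));
Scan left-to-right; a leaf is any maximal label run not followed by '(':
  pos 2: leaf 'Y' → count = 1
  pos 4: leaf 'S' → count = 2
  pos 7: leaf 'V' → count = 3
  pos 9: leaf 'R' → count = 4
  pos 12: leaf 'Q' → count = 5
  pos 14: leaf 'M' → count = 6
  pos 18: leaf 'W' → count = 7
  pos 23: leaf 'F' → count = 8
  pos 25: leaf 'B' → count = 9
  pos 28: leaf 'H' → count = 10
  pos 30: leaf 'L' → count = 11
  pos 32: leaf 'E' → count = 12
Total leaves: 12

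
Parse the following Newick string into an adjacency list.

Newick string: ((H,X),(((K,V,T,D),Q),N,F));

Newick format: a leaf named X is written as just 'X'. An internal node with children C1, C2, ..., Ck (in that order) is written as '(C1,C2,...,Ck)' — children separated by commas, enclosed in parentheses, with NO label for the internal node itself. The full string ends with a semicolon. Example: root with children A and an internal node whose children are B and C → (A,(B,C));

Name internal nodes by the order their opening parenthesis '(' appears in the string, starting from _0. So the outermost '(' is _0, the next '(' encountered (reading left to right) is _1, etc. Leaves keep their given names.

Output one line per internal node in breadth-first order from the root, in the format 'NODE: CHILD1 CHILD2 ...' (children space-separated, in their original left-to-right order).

Input: ((H,X),(((K,V,T,D),Q),N,F));
Scanning left-to-right, naming '(' by encounter order:
  pos 0: '(' -> open internal node _0 (depth 1)
  pos 1: '(' -> open internal node _1 (depth 2)
  pos 5: ')' -> close internal node _1 (now at depth 1)
  pos 7: '(' -> open internal node _2 (depth 2)
  pos 8: '(' -> open internal node _3 (depth 3)
  pos 9: '(' -> open internal node _4 (depth 4)
  pos 17: ')' -> close internal node _4 (now at depth 3)
  pos 20: ')' -> close internal node _3 (now at depth 2)
  pos 25: ')' -> close internal node _2 (now at depth 1)
  pos 26: ')' -> close internal node _0 (now at depth 0)
Total internal nodes: 5
BFS adjacency from root:
  _0: _1 _2
  _1: H X
  _2: _3 N F
  _3: _4 Q
  _4: K V T D

Answer: _0: _1 _2
_1: H X
_2: _3 N F
_3: _4 Q
_4: K V T D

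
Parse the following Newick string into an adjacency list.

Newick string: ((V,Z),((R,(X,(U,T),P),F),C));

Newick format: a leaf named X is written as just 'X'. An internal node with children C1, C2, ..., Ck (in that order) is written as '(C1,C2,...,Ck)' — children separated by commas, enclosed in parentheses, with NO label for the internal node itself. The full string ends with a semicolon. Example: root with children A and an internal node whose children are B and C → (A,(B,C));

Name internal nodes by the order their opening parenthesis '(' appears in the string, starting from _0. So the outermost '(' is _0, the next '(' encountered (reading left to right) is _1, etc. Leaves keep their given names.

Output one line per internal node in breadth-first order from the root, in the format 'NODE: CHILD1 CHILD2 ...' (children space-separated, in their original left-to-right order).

Answer: _0: _1 _2
_1: V Z
_2: _3 C
_3: R _4 F
_4: X _5 P
_5: U T

Derivation:
Input: ((V,Z),((R,(X,(U,T),P),F),C));
Scanning left-to-right, naming '(' by encounter order:
  pos 0: '(' -> open internal node _0 (depth 1)
  pos 1: '(' -> open internal node _1 (depth 2)
  pos 5: ')' -> close internal node _1 (now at depth 1)
  pos 7: '(' -> open internal node _2 (depth 2)
  pos 8: '(' -> open internal node _3 (depth 3)
  pos 11: '(' -> open internal node _4 (depth 4)
  pos 14: '(' -> open internal node _5 (depth 5)
  pos 18: ')' -> close internal node _5 (now at depth 4)
  pos 21: ')' -> close internal node _4 (now at depth 3)
  pos 24: ')' -> close internal node _3 (now at depth 2)
  pos 27: ')' -> close internal node _2 (now at depth 1)
  pos 28: ')' -> close internal node _0 (now at depth 0)
Total internal nodes: 6
BFS adjacency from root:
  _0: _1 _2
  _1: V Z
  _2: _3 C
  _3: R _4 F
  _4: X _5 P
  _5: U T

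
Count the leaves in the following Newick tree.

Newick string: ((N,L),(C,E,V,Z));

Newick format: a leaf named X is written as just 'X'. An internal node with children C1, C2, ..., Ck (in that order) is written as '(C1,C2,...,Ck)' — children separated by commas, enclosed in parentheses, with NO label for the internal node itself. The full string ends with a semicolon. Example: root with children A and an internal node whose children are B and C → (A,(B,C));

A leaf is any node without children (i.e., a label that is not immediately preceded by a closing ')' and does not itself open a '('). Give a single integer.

Newick: ((N,L),(C,E,V,Z));
Scan left-to-right; a leaf is any maximal label run not followed by '(':
  pos 2: leaf 'N' → count = 1
  pos 4: leaf 'L' → count = 2
  pos 8: leaf 'C' → count = 3
  pos 10: leaf 'E' → count = 4
  pos 12: leaf 'V' → count = 5
  pos 14: leaf 'Z' → count = 6
Total leaves: 6

Answer: 6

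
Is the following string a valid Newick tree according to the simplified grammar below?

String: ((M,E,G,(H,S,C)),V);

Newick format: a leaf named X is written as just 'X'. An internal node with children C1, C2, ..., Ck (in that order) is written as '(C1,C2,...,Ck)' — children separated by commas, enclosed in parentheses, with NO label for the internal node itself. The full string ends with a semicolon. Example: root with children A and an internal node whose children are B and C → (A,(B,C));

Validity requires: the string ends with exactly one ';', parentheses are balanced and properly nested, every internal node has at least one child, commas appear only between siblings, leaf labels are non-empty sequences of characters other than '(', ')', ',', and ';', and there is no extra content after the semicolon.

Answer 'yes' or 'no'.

Answer: yes

Derivation:
Input: ((M,E,G,(H,S,C)),V);
Paren balance: 3 '(' vs 3 ')' OK
Ends with single ';': True
Full parse: OK
Valid: True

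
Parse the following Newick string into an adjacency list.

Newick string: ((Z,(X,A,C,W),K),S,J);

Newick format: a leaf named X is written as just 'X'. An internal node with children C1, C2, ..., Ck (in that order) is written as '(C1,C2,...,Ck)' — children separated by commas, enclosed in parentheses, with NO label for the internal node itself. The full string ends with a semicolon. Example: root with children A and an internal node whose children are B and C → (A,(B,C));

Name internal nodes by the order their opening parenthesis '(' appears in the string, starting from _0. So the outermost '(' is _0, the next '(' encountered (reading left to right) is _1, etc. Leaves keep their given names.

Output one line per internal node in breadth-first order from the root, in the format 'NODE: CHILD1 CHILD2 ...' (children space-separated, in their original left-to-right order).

Answer: _0: _1 S J
_1: Z _2 K
_2: X A C W

Derivation:
Input: ((Z,(X,A,C,W),K),S,J);
Scanning left-to-right, naming '(' by encounter order:
  pos 0: '(' -> open internal node _0 (depth 1)
  pos 1: '(' -> open internal node _1 (depth 2)
  pos 4: '(' -> open internal node _2 (depth 3)
  pos 12: ')' -> close internal node _2 (now at depth 2)
  pos 15: ')' -> close internal node _1 (now at depth 1)
  pos 20: ')' -> close internal node _0 (now at depth 0)
Total internal nodes: 3
BFS adjacency from root:
  _0: _1 S J
  _1: Z _2 K
  _2: X A C W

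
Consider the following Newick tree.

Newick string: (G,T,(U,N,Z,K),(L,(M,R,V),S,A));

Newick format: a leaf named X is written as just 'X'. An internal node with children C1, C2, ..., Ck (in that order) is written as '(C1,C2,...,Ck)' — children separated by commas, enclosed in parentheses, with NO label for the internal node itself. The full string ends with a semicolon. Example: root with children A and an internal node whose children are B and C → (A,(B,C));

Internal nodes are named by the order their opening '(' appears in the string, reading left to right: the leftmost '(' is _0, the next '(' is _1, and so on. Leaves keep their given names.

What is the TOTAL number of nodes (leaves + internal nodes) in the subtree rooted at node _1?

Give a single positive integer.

Newick: (G,T,(U,N,Z,K),(L,(M,R,V),S,A));
Locate _1: it is the '(' at position 5 (the 2nd '(' reading left to right).
Query: subtree rooted at _1
_1: subtree_size = 1 + 4
  U: subtree_size = 1 + 0
  N: subtree_size = 1 + 0
  Z: subtree_size = 1 + 0
  K: subtree_size = 1 + 0
Total subtree size of _1: 5

Answer: 5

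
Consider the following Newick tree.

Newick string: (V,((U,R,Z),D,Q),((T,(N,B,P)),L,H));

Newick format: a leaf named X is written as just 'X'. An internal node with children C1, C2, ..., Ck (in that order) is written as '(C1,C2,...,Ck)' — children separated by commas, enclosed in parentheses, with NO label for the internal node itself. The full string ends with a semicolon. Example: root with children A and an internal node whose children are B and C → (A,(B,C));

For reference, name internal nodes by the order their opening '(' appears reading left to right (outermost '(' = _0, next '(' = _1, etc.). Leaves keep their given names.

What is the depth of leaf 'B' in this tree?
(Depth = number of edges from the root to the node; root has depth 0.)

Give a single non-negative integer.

Newick: (V,((U,R,Z),D,Q),((T,(N,B,P)),L,H));
Naming internals by '(' encounter order: outermost '(' = _0, next = _1, ...
Query node: B
Path from root: _0 -> _3 -> _4 -> _5 -> B
Depth of B: 4 (number of edges from root)

Answer: 4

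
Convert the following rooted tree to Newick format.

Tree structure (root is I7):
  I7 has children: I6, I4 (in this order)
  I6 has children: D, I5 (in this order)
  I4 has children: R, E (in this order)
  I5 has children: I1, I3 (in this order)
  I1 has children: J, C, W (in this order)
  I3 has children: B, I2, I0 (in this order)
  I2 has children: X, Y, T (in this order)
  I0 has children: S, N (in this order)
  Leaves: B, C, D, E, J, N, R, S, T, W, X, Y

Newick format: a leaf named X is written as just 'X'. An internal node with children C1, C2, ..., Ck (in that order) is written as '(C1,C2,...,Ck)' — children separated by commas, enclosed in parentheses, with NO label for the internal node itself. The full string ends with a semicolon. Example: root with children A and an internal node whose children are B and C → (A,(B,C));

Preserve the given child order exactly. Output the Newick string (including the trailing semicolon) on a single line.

Answer: ((D,((J,C,W),(B,(X,Y,T),(S,N)))),(R,E));

Derivation:
internal I7 with children ['I6', 'I4']
  internal I6 with children ['D', 'I5']
    leaf 'D' → 'D'
    internal I5 with children ['I1', 'I3']
      internal I1 with children ['J', 'C', 'W']
        leaf 'J' → 'J'
        leaf 'C' → 'C'
        leaf 'W' → 'W'
      → '(J,C,W)'
      internal I3 with children ['B', 'I2', 'I0']
        leaf 'B' → 'B'
        internal I2 with children ['X', 'Y', 'T']
          leaf 'X' → 'X'
          leaf 'Y' → 'Y'
          leaf 'T' → 'T'
        → '(X,Y,T)'
        internal I0 with children ['S', 'N']
          leaf 'S' → 'S'
          leaf 'N' → 'N'
        → '(S,N)'
      → '(B,(X,Y,T),(S,N))'
    → '((J,C,W),(B,(X,Y,T),(S,N)))'
  → '(D,((J,C,W),(B,(X,Y,T),(S,N))))'
  internal I4 with children ['R', 'E']
    leaf 'R' → 'R'
    leaf 'E' → 'E'
  → '(R,E)'
→ '((D,((J,C,W),(B,(X,Y,T),(S,N)))),(R,E))'
Final: ((D,((J,C,W),(B,(X,Y,T),(S,N)))),(R,E));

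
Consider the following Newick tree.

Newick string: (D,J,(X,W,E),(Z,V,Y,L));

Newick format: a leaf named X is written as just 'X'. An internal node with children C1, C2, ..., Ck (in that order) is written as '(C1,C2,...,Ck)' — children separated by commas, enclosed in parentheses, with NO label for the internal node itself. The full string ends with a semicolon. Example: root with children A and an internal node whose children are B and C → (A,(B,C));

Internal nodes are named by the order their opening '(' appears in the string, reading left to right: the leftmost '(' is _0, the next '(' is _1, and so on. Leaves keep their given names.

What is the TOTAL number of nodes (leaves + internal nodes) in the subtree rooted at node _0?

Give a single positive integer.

Newick: (D,J,(X,W,E),(Z,V,Y,L));
Locate _0: it is the '(' at position 0 (the 1st '(' reading left to right).
Query: subtree rooted at _0
_0: subtree_size = 1 + 11
  D: subtree_size = 1 + 0
  J: subtree_size = 1 + 0
  _1: subtree_size = 1 + 3
    X: subtree_size = 1 + 0
    W: subtree_size = 1 + 0
    E: subtree_size = 1 + 0
  _2: subtree_size = 1 + 4
    Z: subtree_size = 1 + 0
    V: subtree_size = 1 + 0
    Y: subtree_size = 1 + 0
    L: subtree_size = 1 + 0
Total subtree size of _0: 12

Answer: 12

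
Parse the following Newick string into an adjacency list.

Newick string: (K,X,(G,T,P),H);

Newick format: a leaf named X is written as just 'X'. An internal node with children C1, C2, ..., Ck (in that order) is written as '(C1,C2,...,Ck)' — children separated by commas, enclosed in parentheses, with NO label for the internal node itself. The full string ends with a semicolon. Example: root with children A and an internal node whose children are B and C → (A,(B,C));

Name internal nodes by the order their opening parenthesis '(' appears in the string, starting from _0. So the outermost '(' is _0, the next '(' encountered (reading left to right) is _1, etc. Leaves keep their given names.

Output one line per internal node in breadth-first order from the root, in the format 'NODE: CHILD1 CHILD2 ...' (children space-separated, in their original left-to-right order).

Input: (K,X,(G,T,P),H);
Scanning left-to-right, naming '(' by encounter order:
  pos 0: '(' -> open internal node _0 (depth 1)
  pos 5: '(' -> open internal node _1 (depth 2)
  pos 11: ')' -> close internal node _1 (now at depth 1)
  pos 14: ')' -> close internal node _0 (now at depth 0)
Total internal nodes: 2
BFS adjacency from root:
  _0: K X _1 H
  _1: G T P

Answer: _0: K X _1 H
_1: G T P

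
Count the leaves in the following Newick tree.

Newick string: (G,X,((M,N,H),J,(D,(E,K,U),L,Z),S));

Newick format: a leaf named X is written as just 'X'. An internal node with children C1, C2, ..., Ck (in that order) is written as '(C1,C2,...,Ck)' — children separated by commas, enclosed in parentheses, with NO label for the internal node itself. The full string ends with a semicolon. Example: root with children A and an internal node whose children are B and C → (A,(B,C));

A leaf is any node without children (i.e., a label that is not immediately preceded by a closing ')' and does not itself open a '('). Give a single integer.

Newick: (G,X,((M,N,H),J,(D,(E,K,U),L,Z),S));
Scan left-to-right; a leaf is any maximal label run not followed by '(':
  pos 1: leaf 'G' → count = 1
  pos 3: leaf 'X' → count = 2
  pos 7: leaf 'M' → count = 3
  pos 9: leaf 'N' → count = 4
  pos 11: leaf 'H' → count = 5
  pos 14: leaf 'J' → count = 6
  pos 17: leaf 'D' → count = 7
  pos 20: leaf 'E' → count = 8
  pos 22: leaf 'K' → count = 9
  pos 24: leaf 'U' → count = 10
  pos 27: leaf 'L' → count = 11
  pos 29: leaf 'Z' → count = 12
  pos 32: leaf 'S' → count = 13
Total leaves: 13

Answer: 13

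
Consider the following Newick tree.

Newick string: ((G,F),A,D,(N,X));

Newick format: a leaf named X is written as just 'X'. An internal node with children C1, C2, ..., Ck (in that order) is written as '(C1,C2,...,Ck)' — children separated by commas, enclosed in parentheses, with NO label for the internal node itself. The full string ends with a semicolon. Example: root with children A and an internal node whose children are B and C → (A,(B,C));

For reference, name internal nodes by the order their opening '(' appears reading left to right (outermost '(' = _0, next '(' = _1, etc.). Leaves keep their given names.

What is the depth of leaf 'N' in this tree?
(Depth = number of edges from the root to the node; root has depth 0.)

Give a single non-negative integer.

Answer: 2

Derivation:
Newick: ((G,F),A,D,(N,X));
Naming internals by '(' encounter order: outermost '(' = _0, next = _1, ...
Query node: N
Path from root: _0 -> _2 -> N
Depth of N: 2 (number of edges from root)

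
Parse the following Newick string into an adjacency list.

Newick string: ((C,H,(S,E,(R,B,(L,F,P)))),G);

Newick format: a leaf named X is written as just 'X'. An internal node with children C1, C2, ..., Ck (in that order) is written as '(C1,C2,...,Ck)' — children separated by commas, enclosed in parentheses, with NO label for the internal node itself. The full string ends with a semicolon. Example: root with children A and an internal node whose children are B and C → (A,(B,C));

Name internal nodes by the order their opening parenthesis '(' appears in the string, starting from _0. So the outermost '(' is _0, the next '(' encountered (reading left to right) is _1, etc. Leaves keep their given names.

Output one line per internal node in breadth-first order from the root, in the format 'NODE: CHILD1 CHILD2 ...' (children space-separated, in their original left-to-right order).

Input: ((C,H,(S,E,(R,B,(L,F,P)))),G);
Scanning left-to-right, naming '(' by encounter order:
  pos 0: '(' -> open internal node _0 (depth 1)
  pos 1: '(' -> open internal node _1 (depth 2)
  pos 6: '(' -> open internal node _2 (depth 3)
  pos 11: '(' -> open internal node _3 (depth 4)
  pos 16: '(' -> open internal node _4 (depth 5)
  pos 22: ')' -> close internal node _4 (now at depth 4)
  pos 23: ')' -> close internal node _3 (now at depth 3)
  pos 24: ')' -> close internal node _2 (now at depth 2)
  pos 25: ')' -> close internal node _1 (now at depth 1)
  pos 28: ')' -> close internal node _0 (now at depth 0)
Total internal nodes: 5
BFS adjacency from root:
  _0: _1 G
  _1: C H _2
  _2: S E _3
  _3: R B _4
  _4: L F P

Answer: _0: _1 G
_1: C H _2
_2: S E _3
_3: R B _4
_4: L F P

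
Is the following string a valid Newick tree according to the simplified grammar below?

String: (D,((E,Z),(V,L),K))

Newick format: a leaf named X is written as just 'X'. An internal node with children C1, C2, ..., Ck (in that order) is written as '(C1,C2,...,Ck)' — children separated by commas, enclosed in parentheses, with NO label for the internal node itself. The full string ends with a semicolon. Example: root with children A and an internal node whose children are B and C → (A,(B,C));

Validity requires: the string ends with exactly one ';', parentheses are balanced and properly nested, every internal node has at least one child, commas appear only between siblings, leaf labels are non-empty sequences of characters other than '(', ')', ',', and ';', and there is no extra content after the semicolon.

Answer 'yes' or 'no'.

Answer: no

Derivation:
Input: (D,((E,Z),(V,L),K))
Paren balance: 4 '(' vs 4 ')' OK
Ends with single ';': False
Full parse: FAILS (must end with ;)
Valid: False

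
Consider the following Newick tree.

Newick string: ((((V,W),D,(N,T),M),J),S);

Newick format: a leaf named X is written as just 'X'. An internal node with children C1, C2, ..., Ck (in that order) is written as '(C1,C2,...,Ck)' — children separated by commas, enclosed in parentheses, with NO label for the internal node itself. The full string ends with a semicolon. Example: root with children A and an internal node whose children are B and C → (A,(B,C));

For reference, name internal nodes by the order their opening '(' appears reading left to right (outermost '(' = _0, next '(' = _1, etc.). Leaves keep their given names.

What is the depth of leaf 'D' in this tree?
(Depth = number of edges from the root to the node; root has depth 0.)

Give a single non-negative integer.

Answer: 3

Derivation:
Newick: ((((V,W),D,(N,T),M),J),S);
Naming internals by '(' encounter order: outermost '(' = _0, next = _1, ...
Query node: D
Path from root: _0 -> _1 -> _2 -> D
Depth of D: 3 (number of edges from root)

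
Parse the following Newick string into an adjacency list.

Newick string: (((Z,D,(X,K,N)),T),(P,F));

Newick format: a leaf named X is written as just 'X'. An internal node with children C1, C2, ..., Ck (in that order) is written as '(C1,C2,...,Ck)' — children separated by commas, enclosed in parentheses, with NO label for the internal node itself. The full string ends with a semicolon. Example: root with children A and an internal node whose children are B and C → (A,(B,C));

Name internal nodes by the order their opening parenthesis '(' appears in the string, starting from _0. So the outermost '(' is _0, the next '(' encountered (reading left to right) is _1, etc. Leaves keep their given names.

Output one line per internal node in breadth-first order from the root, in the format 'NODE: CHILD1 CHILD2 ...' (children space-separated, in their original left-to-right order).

Input: (((Z,D,(X,K,N)),T),(P,F));
Scanning left-to-right, naming '(' by encounter order:
  pos 0: '(' -> open internal node _0 (depth 1)
  pos 1: '(' -> open internal node _1 (depth 2)
  pos 2: '(' -> open internal node _2 (depth 3)
  pos 7: '(' -> open internal node _3 (depth 4)
  pos 13: ')' -> close internal node _3 (now at depth 3)
  pos 14: ')' -> close internal node _2 (now at depth 2)
  pos 17: ')' -> close internal node _1 (now at depth 1)
  pos 19: '(' -> open internal node _4 (depth 2)
  pos 23: ')' -> close internal node _4 (now at depth 1)
  pos 24: ')' -> close internal node _0 (now at depth 0)
Total internal nodes: 5
BFS adjacency from root:
  _0: _1 _4
  _1: _2 T
  _4: P F
  _2: Z D _3
  _3: X K N

Answer: _0: _1 _4
_1: _2 T
_4: P F
_2: Z D _3
_3: X K N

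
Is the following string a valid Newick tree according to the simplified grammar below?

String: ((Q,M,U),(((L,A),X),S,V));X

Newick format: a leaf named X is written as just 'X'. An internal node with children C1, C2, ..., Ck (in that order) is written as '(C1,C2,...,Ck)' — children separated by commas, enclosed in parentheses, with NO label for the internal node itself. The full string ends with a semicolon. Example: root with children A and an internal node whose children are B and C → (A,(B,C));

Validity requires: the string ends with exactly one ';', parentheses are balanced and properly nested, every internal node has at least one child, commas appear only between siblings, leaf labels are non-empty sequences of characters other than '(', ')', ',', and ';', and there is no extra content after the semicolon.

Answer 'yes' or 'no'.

Input: ((Q,M,U),(((L,A),X),S,V));X
Paren balance: 5 '(' vs 5 ')' OK
Ends with single ';': False
Full parse: FAILS (must end with ;)
Valid: False

Answer: no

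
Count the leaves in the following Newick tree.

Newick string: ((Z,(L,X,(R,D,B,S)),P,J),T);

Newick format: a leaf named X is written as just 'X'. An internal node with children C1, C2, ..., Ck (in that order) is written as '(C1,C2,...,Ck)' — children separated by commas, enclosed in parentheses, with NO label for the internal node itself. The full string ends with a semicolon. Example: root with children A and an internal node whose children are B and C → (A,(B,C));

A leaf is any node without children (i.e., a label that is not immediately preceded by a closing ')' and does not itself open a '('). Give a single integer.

Newick: ((Z,(L,X,(R,D,B,S)),P,J),T);
Scan left-to-right; a leaf is any maximal label run not followed by '(':
  pos 2: leaf 'Z' → count = 1
  pos 5: leaf 'L' → count = 2
  pos 7: leaf 'X' → count = 3
  pos 10: leaf 'R' → count = 4
  pos 12: leaf 'D' → count = 5
  pos 14: leaf 'B' → count = 6
  pos 16: leaf 'S' → count = 7
  pos 20: leaf 'P' → count = 8
  pos 22: leaf 'J' → count = 9
  pos 25: leaf 'T' → count = 10
Total leaves: 10

Answer: 10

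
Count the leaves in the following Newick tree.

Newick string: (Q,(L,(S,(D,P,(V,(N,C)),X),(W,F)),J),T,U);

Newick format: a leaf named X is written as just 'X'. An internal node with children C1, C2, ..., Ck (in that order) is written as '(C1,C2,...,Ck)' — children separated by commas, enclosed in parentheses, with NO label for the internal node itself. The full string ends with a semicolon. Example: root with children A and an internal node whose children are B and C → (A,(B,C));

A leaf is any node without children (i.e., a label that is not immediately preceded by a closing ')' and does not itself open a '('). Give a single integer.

Newick: (Q,(L,(S,(D,P,(V,(N,C)),X),(W,F)),J),T,U);
Scan left-to-right; a leaf is any maximal label run not followed by '(':
  pos 1: leaf 'Q' → count = 1
  pos 4: leaf 'L' → count = 2
  pos 7: leaf 'S' → count = 3
  pos 10: leaf 'D' → count = 4
  pos 12: leaf 'P' → count = 5
  pos 15: leaf 'V' → count = 6
  pos 18: leaf 'N' → count = 7
  pos 20: leaf 'C' → count = 8
  pos 24: leaf 'X' → count = 9
  pos 28: leaf 'W' → count = 10
  pos 30: leaf 'F' → count = 11
  pos 34: leaf 'J' → count = 12
  pos 37: leaf 'T' → count = 13
  pos 39: leaf 'U' → count = 14
Total leaves: 14

Answer: 14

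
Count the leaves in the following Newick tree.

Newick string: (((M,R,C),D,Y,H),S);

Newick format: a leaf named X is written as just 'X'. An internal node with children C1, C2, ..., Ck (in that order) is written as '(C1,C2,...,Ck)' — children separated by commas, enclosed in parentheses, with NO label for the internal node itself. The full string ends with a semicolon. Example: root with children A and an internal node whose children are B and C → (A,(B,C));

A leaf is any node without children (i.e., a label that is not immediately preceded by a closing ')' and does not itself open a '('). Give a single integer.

Answer: 7

Derivation:
Newick: (((M,R,C),D,Y,H),S);
Scan left-to-right; a leaf is any maximal label run not followed by '(':
  pos 3: leaf 'M' → count = 1
  pos 5: leaf 'R' → count = 2
  pos 7: leaf 'C' → count = 3
  pos 10: leaf 'D' → count = 4
  pos 12: leaf 'Y' → count = 5
  pos 14: leaf 'H' → count = 6
  pos 17: leaf 'S' → count = 7
Total leaves: 7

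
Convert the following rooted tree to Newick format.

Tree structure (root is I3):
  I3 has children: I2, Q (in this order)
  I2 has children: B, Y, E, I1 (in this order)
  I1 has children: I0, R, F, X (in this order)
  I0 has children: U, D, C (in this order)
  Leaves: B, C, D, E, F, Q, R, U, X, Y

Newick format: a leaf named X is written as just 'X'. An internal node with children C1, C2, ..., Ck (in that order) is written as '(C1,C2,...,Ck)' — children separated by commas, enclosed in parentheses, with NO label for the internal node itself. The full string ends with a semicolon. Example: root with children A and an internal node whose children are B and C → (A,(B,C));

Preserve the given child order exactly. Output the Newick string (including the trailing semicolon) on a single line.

Answer: ((B,Y,E,((U,D,C),R,F,X)),Q);

Derivation:
internal I3 with children ['I2', 'Q']
  internal I2 with children ['B', 'Y', 'E', 'I1']
    leaf 'B' → 'B'
    leaf 'Y' → 'Y'
    leaf 'E' → 'E'
    internal I1 with children ['I0', 'R', 'F', 'X']
      internal I0 with children ['U', 'D', 'C']
        leaf 'U' → 'U'
        leaf 'D' → 'D'
        leaf 'C' → 'C'
      → '(U,D,C)'
      leaf 'R' → 'R'
      leaf 'F' → 'F'
      leaf 'X' → 'X'
    → '((U,D,C),R,F,X)'
  → '(B,Y,E,((U,D,C),R,F,X))'
  leaf 'Q' → 'Q'
→ '((B,Y,E,((U,D,C),R,F,X)),Q)'
Final: ((B,Y,E,((U,D,C),R,F,X)),Q);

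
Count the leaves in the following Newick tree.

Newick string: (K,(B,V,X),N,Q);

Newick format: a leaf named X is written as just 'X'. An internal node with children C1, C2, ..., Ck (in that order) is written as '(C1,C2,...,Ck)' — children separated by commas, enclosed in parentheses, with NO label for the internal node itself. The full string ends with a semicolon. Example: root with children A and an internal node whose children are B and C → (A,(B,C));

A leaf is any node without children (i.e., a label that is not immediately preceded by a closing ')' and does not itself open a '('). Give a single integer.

Answer: 6

Derivation:
Newick: (K,(B,V,X),N,Q);
Scan left-to-right; a leaf is any maximal label run not followed by '(':
  pos 1: leaf 'K' → count = 1
  pos 4: leaf 'B' → count = 2
  pos 6: leaf 'V' → count = 3
  pos 8: leaf 'X' → count = 4
  pos 11: leaf 'N' → count = 5
  pos 13: leaf 'Q' → count = 6
Total leaves: 6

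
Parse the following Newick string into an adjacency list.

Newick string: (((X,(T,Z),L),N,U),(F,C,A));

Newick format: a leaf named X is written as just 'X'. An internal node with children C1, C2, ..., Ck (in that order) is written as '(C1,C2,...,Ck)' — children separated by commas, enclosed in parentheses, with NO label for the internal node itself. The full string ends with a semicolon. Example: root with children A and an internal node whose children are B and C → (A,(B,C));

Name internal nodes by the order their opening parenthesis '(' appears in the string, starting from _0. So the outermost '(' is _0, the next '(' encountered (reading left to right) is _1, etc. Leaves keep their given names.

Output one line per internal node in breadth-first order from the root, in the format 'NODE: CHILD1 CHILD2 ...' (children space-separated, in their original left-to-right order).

Answer: _0: _1 _4
_1: _2 N U
_4: F C A
_2: X _3 L
_3: T Z

Derivation:
Input: (((X,(T,Z),L),N,U),(F,C,A));
Scanning left-to-right, naming '(' by encounter order:
  pos 0: '(' -> open internal node _0 (depth 1)
  pos 1: '(' -> open internal node _1 (depth 2)
  pos 2: '(' -> open internal node _2 (depth 3)
  pos 5: '(' -> open internal node _3 (depth 4)
  pos 9: ')' -> close internal node _3 (now at depth 3)
  pos 12: ')' -> close internal node _2 (now at depth 2)
  pos 17: ')' -> close internal node _1 (now at depth 1)
  pos 19: '(' -> open internal node _4 (depth 2)
  pos 25: ')' -> close internal node _4 (now at depth 1)
  pos 26: ')' -> close internal node _0 (now at depth 0)
Total internal nodes: 5
BFS adjacency from root:
  _0: _1 _4
  _1: _2 N U
  _4: F C A
  _2: X _3 L
  _3: T Z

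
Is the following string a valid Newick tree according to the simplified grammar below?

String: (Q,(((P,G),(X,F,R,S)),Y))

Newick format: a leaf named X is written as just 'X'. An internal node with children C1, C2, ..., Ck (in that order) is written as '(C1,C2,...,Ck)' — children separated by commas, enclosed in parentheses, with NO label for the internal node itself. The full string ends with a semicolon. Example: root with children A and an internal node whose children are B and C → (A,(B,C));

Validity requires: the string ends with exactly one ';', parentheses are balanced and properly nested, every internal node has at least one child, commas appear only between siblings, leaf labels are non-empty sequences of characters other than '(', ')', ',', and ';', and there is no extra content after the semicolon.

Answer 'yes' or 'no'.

Input: (Q,(((P,G),(X,F,R,S)),Y))
Paren balance: 5 '(' vs 5 ')' OK
Ends with single ';': False
Full parse: FAILS (must end with ;)
Valid: False

Answer: no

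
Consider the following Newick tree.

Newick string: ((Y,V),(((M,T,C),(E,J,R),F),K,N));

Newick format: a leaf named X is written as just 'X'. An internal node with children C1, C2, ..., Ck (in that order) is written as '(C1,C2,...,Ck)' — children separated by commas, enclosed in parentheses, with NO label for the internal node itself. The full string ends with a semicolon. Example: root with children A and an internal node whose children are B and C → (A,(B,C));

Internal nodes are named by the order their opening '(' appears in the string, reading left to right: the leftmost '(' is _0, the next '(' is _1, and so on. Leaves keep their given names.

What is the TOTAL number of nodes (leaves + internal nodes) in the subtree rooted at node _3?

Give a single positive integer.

Newick: ((Y,V),(((M,T,C),(E,J,R),F),K,N));
Locate _3: it is the '(' at position 8 (the 4th '(' reading left to right).
Query: subtree rooted at _3
_3: subtree_size = 1 + 9
  _4: subtree_size = 1 + 3
    M: subtree_size = 1 + 0
    T: subtree_size = 1 + 0
    C: subtree_size = 1 + 0
  _5: subtree_size = 1 + 3
    E: subtree_size = 1 + 0
    J: subtree_size = 1 + 0
    R: subtree_size = 1 + 0
  F: subtree_size = 1 + 0
Total subtree size of _3: 10

Answer: 10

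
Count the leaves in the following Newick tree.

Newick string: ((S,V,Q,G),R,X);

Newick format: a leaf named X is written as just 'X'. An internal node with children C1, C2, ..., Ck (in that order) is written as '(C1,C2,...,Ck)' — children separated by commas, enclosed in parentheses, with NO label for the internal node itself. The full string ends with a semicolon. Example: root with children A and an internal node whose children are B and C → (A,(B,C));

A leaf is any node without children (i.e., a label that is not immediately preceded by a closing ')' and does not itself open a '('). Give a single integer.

Newick: ((S,V,Q,G),R,X);
Scan left-to-right; a leaf is any maximal label run not followed by '(':
  pos 2: leaf 'S' → count = 1
  pos 4: leaf 'V' → count = 2
  pos 6: leaf 'Q' → count = 3
  pos 8: leaf 'G' → count = 4
  pos 11: leaf 'R' → count = 5
  pos 13: leaf 'X' → count = 6
Total leaves: 6

Answer: 6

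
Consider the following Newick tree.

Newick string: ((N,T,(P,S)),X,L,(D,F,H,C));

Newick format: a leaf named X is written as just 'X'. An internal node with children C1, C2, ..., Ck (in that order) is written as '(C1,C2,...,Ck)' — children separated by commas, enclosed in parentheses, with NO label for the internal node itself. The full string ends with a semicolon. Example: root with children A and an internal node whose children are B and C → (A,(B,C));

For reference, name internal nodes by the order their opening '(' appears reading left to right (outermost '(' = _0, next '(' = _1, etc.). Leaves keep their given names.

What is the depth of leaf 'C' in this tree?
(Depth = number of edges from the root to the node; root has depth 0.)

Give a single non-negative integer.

Answer: 2

Derivation:
Newick: ((N,T,(P,S)),X,L,(D,F,H,C));
Naming internals by '(' encounter order: outermost '(' = _0, next = _1, ...
Query node: C
Path from root: _0 -> _3 -> C
Depth of C: 2 (number of edges from root)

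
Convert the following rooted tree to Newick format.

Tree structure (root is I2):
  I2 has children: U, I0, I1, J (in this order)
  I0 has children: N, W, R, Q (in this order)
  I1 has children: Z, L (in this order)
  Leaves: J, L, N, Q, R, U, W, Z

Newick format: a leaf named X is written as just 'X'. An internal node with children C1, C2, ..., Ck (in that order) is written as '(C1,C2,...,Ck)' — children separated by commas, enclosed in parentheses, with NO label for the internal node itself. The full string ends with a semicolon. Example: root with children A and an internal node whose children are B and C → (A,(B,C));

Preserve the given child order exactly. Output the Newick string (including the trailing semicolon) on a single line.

Answer: (U,(N,W,R,Q),(Z,L),J);

Derivation:
internal I2 with children ['U', 'I0', 'I1', 'J']
  leaf 'U' → 'U'
  internal I0 with children ['N', 'W', 'R', 'Q']
    leaf 'N' → 'N'
    leaf 'W' → 'W'
    leaf 'R' → 'R'
    leaf 'Q' → 'Q'
  → '(N,W,R,Q)'
  internal I1 with children ['Z', 'L']
    leaf 'Z' → 'Z'
    leaf 'L' → 'L'
  → '(Z,L)'
  leaf 'J' → 'J'
→ '(U,(N,W,R,Q),(Z,L),J)'
Final: (U,(N,W,R,Q),(Z,L),J);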